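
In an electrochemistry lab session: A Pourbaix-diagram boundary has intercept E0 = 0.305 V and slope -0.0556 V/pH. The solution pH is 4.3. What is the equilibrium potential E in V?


Apply the Pourbaix line equation: E = E0 + slope*pH
E = 0.305 + (-0.0556)*4.3 = 0.305 + (-0.23908) = 0.06592 V
Rounded to 4 decimal places: E = 0.0659 V

0.0659 V


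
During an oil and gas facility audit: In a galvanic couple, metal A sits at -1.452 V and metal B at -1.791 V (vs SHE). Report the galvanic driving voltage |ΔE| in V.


Driving voltage is the absolute potential difference.
|ΔE| = |-1.452 − (-1.791)| = 0.339 V

0.339 V


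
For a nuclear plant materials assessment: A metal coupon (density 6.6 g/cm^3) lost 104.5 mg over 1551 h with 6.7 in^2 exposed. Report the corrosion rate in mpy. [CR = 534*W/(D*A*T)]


Apply the mpy weight-loss relation: CR = 534 * W / (D * A * T)
Numerator: 534 * 104.5 = 55803.0
Denominator: 6.6 * 6.7 * 1551 = 68585.22
CR = 55803.0 / 68585.22 = 0.8136 mpy

0.8136 mpy


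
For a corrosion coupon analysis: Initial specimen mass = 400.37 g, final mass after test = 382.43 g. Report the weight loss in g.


Weight loss = initial − final
WL = 400.37 − 382.43 = 17.94 g

17.94 g


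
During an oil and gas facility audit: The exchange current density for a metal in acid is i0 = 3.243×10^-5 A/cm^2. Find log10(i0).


i0 = 3.243×10^-5 A/cm^2
log10(i0) = -4.489

-4.489


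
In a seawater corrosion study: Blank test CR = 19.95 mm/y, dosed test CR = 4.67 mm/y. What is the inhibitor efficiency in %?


Apply the inhibitor-efficiency definition: IE = (CR_blank − CR_inh)/CR_blank × 100
IE = (19.95 − 4.67) / 19.95 × 100
IE = 15.28 / 19.95 × 100 = 76.6 %

76.6 %


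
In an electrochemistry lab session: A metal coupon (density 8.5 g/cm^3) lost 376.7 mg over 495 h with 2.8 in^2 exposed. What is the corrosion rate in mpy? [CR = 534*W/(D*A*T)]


Apply the mpy weight-loss relation: CR = 534 * W / (D * A * T)
Numerator: 534 * 376.7 = 201157.8
Denominator: 8.5 * 2.8 * 495 = 11781.0
CR = 201157.8 / 11781.0 = 17.0748 mpy

17.0748 mpy


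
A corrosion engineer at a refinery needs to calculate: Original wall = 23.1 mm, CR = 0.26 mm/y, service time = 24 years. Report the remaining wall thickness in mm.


Remaining wall = original − CR × time
t = 23.1 − 0.26*24 = 23.1 − 6.24 = 16.86 mm

16.86 mm


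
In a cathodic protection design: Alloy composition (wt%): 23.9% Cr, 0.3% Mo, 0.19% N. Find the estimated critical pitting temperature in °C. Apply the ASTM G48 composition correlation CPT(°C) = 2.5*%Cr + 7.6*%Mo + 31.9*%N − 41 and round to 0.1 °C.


Apply the ASTM G48 empirical CPT estimate: CPT(°C) = 2.5*%Cr + 7.6*%Mo + 31.9*%N − 41
2.5*23.9 = 59.75; 7.6*0.3 = 2.28; 31.9*0.19 = 6.061
CPT = 59.75 + 2.28 + 6.061 − 41 = 27.091 °C
Rounded to 0.1 °C: CPT ≈ 27.1 °C

27.1 °C


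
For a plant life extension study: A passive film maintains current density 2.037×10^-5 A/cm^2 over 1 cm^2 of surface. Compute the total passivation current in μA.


I = i_pass * A, then convert A → μA (×10^6)
I = 2.037×10^-5 * 1 * 10^6 = 20.37 μA

20.37 μA


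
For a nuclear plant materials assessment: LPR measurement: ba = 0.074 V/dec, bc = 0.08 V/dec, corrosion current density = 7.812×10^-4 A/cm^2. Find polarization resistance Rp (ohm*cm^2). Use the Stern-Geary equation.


Apply the Stern-Geary equation: Rp = ba*bc / (2.303*icorr*(ba+bc))
ba*bc = 0.074*0.08 = 0.00592
ba+bc = 0.154; 2.303*icorr*(ba+bc) = 2.303*7.812×10^-4*0.154 = 2.7706195×10^-4
Rp = 0.00592 / 2.7706195×10^-4 = 21.37 ohm*cm^2

21.37 ohm*cm^2


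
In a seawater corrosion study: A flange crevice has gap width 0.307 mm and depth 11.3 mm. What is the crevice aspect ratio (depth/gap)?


Aspect ratio = depth / gap
Ratio = 11.3 / 0.307 = 36.8

36.8


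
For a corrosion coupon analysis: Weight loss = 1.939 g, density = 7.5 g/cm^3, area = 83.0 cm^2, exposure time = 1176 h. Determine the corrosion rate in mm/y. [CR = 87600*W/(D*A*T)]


Apply the mm/y weight-loss relation: CR = 87600 * W / (D * A * T)
Numerator: 87600 * 1.939 = 169856.4
Denominator: 7.5 * 83.0 * 1176 = 732060.0
CR = 169856.4 / 732060.0 = 0.23203 mm/y

0.23203 mm/y


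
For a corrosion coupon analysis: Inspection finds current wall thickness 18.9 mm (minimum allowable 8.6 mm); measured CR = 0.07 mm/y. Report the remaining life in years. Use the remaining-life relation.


Apply the remaining-life relation: RL = (t_current − t_min) / CR
RL = (18.9 − 8.6) / 0.07 = 10.3 / 0.07 = 147.1 years

147.1 years


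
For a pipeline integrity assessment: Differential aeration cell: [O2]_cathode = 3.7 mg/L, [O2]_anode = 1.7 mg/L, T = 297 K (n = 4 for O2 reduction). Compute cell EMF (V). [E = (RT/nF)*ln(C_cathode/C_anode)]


Apply the Nernst concentration-cell relation: E = (RT/nF)*ln(C_cathode/C_anode)
RT/nF = 8.314*297/(4*96485) = 0.00639804 V
ln(3.7/1.7) = 0.7777
E = 0.00639804 * 0.7777 = 0.00498 V

0.00498 V


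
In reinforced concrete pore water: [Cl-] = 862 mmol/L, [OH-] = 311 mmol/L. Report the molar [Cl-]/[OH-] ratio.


Threshold parameter = [Cl-] / [OH-] (molar basis; both in mmol/L, so units cancel)
Ratio = 862 / 311 = 2.77

2.77


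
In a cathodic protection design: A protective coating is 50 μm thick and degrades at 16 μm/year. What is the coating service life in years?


Service life = thickness / degradation rate
Life = 50 / 16 = 3.1 years

3.1 years


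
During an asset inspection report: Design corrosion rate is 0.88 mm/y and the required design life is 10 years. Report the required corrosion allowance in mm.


Corrosion allowance = CR × design life
CA = 0.88 * 10 = 8.8 mm

8.8 mm


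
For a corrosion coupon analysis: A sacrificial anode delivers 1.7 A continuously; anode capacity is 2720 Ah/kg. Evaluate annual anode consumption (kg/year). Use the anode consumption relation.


Annual consumption = current * hours per year / capacity
Rate = 1.7 * 8760 / 2720 = 5.5 kg/year

5.5 kg/year


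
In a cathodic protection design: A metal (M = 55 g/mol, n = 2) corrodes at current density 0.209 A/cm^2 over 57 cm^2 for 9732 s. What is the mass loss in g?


Apply Faraday's law: m = i*A*t*M / (n*F)
Total charge passed Q = i*A*t = 0.209*57*9732 = 115937.316 C
m = Q*M/(n*F) = 115937.316*55/(2*96485) = 33.044 g

33.044 g


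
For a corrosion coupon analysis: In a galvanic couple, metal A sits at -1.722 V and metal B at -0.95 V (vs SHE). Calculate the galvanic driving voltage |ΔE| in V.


Driving voltage is the absolute potential difference.
|ΔE| = |-1.722 − (-0.95)| = 0.772 V

0.772 V


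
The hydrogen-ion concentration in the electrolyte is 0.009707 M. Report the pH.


pH = −log10[H+]
pH = −log10(0.009707) = 2.01

2.01


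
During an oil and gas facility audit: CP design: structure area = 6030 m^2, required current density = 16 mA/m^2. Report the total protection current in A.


I = area * current density, then convert mA → A (÷1000)
I = 6030 * 16 / 1000 = 96.48 A

96.48 A


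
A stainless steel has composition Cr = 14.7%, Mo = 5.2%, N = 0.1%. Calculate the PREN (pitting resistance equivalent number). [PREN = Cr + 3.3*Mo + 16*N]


Apply the PREN formula: PREN = Cr + 3.3*Mo + 16*N
PREN = 14.7 + 3.3*5.2 + 16*0.1
PREN = 14.7 + 17.16 + 1.6 = 33.46

33.46


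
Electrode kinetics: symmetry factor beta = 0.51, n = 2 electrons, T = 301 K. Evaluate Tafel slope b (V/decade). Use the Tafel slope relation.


Apply the Tafel slope relation: b = 2.303*R*T/(beta*n*F)
Numerator: 2.303 * 8.314 * 301 = 5763.29
Denominator: 0.51 * 2 * 96485 = 98414.7
b = 5763.29 / 98414.7 = 0.059 V/decade

0.059 V/decade


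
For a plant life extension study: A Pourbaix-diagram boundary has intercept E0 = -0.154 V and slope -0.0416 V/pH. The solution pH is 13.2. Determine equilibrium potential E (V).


Apply the Pourbaix line equation: E = E0 + slope*pH
E = -0.154 + (-0.0416)*13.2 = -0.154 + (-0.54912) = -0.70312 V
Rounded to 4 decimal places: E = -0.7031 V

-0.7031 V


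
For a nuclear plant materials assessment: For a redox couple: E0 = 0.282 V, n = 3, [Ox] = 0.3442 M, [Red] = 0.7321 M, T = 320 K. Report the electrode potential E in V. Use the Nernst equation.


Apply the Nernst equation: E = E0 + (RT/nF)*ln([Ox]/[Red])
Step 1: RT/nF = 8.314*320/(3*96485) = 0.00919134 V
Step 2: [Ox]/[Red] = 0.3442/0.7321 = 0.470154
Step 3: ln(0.470154) = -0.754695
Step 4: correction = 0.00919134 * -0.754695 = -0.0069 V
E = 0.282 + -0.0069 = 0.2751 V

0.2751 V


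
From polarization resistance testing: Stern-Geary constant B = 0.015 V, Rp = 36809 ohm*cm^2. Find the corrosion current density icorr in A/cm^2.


Apply the Stern-Geary relation: icorr = B / Rp
icorr = 0.015 / 36809 = 4.075×10^-7 A/cm^2

4.075×10^-7 A/cm^2


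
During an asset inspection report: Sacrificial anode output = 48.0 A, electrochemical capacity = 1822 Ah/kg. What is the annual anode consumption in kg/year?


Annual consumption = current * hours per year / capacity
Rate = 48.0 * 8760 / 1822 = 230.8 kg/year

230.8 kg/year


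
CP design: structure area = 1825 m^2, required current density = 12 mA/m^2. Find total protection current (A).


I = area * current density, then convert mA → A (÷1000)
I = 1825 * 12 / 1000 = 21.9 A

21.9 A


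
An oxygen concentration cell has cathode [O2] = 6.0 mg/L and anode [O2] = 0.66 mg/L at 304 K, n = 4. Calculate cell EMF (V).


Apply the Nernst concentration-cell relation: E = (RT/nF)*ln(C_cathode/C_anode)
RT/nF = 8.314*304/(4*96485) = 0.00654883 V
ln(6.0/0.66) = 2.20727
E = 0.00654883 * 2.20727 = 0.01446 V

0.01446 V


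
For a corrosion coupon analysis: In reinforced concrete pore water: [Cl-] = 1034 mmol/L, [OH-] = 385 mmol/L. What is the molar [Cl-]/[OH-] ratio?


Threshold parameter = [Cl-] / [OH-] (molar basis; both in mmol/L, so units cancel)
Ratio = 1034 / 385 = 2.69

2.69


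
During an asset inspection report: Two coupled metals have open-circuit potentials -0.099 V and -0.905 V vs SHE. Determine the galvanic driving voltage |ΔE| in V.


Driving voltage is the absolute potential difference.
|ΔE| = |-0.099 − (-0.905)| = 0.806 V

0.806 V


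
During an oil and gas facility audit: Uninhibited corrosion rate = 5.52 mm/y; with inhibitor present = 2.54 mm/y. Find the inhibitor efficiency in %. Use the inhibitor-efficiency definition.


Apply the inhibitor-efficiency definition: IE = (CR_blank − CR_inh)/CR_blank × 100
IE = (5.52 − 2.54) / 5.52 × 100
IE = 2.98 / 5.52 × 100 = 54.0 %

54.0 %


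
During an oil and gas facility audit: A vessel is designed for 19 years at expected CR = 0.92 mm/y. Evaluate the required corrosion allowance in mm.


Corrosion allowance = CR × design life
CA = 0.92 * 19 = 17.48 mm

17.48 mm


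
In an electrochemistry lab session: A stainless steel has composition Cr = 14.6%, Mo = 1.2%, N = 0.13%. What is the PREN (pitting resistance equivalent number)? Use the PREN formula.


Apply the PREN formula: PREN = Cr + 3.3*Mo + 16*N
PREN = 14.6 + 3.3*1.2 + 16*0.13
PREN = 14.6 + 3.96 + 2.08 = 20.64

20.64


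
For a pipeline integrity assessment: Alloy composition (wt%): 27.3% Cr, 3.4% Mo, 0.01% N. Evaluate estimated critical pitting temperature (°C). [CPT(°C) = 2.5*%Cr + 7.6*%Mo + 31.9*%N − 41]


Apply the ASTM G48 empirical CPT estimate: CPT(°C) = 2.5*%Cr + 7.6*%Mo + 31.9*%N − 41
2.5*27.3 = 68.25; 7.6*3.4 = 25.84; 31.9*0.01 = 0.319
CPT = 68.25 + 25.84 + 0.319 − 41 = 53.409 °C
Rounded to 0.1 °C: CPT ≈ 53.4 °C

53.4 °C


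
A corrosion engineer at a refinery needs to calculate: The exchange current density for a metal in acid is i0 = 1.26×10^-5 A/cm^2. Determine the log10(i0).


i0 = 1.26×10^-5 A/cm^2
log10(i0) = -4.9

-4.9


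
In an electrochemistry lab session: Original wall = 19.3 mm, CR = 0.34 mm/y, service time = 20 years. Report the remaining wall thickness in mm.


Remaining wall = original − CR × time
t = 19.3 − 0.34*20 = 19.3 − 6.8 = 12.5 mm

12.5 mm


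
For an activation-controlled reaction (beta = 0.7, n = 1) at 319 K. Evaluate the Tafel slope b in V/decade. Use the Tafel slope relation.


Apply the Tafel slope relation: b = 2.303*R*T/(beta*n*F)
Numerator: 2.303 * 8.314 * 319 = 6107.94
Denominator: 0.7 * 1 * 96485 = 67539.5
b = 6107.94 / 67539.5 = 0.09 V/decade

0.09 V/decade


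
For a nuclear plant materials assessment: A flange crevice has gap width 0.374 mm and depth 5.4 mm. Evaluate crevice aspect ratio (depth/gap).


Aspect ratio = depth / gap
Ratio = 5.4 / 0.374 = 14.4

14.4


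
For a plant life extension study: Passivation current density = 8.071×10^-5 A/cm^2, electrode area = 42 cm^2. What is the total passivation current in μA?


I = i_pass * A, then convert A → μA (×10^6)
I = 8.071×10^-5 * 42 * 10^6 = 3389.82 μA

3389.82 μA


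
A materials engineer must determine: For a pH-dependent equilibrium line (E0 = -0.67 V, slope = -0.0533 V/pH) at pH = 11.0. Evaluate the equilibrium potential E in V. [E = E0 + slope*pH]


Apply the Pourbaix line equation: E = E0 + slope*pH
E = -0.67 + (-0.0533)*11.0 = -0.67 + (-0.5863) = -1.2563 V
Rounded to 4 decimal places: E = -1.2563 V

-1.2563 V


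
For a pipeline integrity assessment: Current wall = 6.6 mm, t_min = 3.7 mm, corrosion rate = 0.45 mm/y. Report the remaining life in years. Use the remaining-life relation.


Apply the remaining-life relation: RL = (t_current − t_min) / CR
RL = (6.6 − 3.7) / 0.45 = 2.9 / 0.45 = 6.4 years

6.4 years


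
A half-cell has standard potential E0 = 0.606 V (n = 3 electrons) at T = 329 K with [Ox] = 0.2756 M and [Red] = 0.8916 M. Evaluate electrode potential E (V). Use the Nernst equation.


Apply the Nernst equation: E = E0 + (RT/nF)*ln([Ox]/[Red])
Step 1: RT/nF = 8.314*329/(3*96485) = 0.00944985 V
Step 2: [Ox]/[Red] = 0.2756/0.8916 = 0.309107
Step 3: ln(0.309107) = -1.174068
Step 4: correction = 0.00944985 * -1.174068 = -0.011 V
E = 0.606 + -0.011 = 0.595 V

0.595 V


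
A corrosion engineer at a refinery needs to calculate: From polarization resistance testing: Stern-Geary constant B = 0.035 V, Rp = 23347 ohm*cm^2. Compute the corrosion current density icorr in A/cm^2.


Apply the Stern-Geary relation: icorr = B / Rp
icorr = 0.035 / 23347 = 1.499×10^-6 A/cm^2

1.499×10^-6 A/cm^2


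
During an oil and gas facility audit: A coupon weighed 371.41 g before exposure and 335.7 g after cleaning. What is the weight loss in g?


Weight loss = initial − final
WL = 371.41 − 335.7 = 35.71 g

35.71 g


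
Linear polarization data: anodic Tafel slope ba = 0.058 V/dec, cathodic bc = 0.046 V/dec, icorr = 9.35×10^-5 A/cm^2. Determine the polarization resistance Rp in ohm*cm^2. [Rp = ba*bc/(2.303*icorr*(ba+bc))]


Apply the Stern-Geary equation: Rp = ba*bc / (2.303*icorr*(ba+bc))
ba*bc = 0.058*0.046 = 0.002668
ba+bc = 0.104; 2.303*icorr*(ba+bc) = 2.303*9.35×10^-5*0.104 = 2.2394372×10^-5
Rp = 0.002668 / 2.2394372×10^-5 = 119.14 ohm*cm^2

119.14 ohm*cm^2


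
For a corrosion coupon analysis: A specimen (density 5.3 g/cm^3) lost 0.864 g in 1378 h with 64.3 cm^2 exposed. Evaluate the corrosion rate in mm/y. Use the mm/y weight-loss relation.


Apply the mm/y weight-loss relation: CR = 87600 * W / (D * A * T)
Numerator: 87600 * 0.864 = 75686.4
Denominator: 5.3 * 64.3 * 1378 = 469608.62
CR = 75686.4 / 469608.62 = 0.1612 mm/y

0.1612 mm/y


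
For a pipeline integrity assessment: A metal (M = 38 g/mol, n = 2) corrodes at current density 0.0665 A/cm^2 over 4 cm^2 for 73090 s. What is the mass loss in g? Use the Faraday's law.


Apply Faraday's law: m = i*A*t*M / (n*F)
Total charge passed Q = i*A*t = 0.0665*4*73090 = 19441.94 C
m = Q*M/(n*F) = 19441.94*38/(2*96485) = 3.82854 g

3.82854 g


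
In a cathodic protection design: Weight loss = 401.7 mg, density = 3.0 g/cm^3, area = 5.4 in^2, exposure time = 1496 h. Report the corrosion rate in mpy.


Apply the mpy weight-loss relation: CR = 534 * W / (D * A * T)
Numerator: 534 * 401.7 = 214507.8
Denominator: 3.0 * 5.4 * 1496 = 24235.2
CR = 214507.8 / 24235.2 = 8.851 mpy

8.851 mpy


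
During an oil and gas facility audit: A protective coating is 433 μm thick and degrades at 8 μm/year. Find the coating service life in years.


Service life = thickness / degradation rate
Life = 433 / 8 = 54.1 years

54.1 years


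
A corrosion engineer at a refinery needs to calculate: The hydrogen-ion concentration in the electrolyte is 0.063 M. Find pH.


pH = −log10[H+]
pH = −log10(0.063) = 1.2

1.2


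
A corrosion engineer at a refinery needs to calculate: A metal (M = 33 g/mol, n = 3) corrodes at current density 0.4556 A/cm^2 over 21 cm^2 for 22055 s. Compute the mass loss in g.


Apply Faraday's law: m = i*A*t*M / (n*F)
Total charge passed Q = i*A*t = 0.4556*21*22055 = 211013.418 C
m = Q*M/(n*F) = 211013.418*33/(3*96485) = 24.05708 g

24.05708 g


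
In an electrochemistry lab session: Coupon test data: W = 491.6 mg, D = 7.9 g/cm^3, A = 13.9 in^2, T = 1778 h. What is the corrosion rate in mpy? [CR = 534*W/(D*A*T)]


Apply the mpy weight-loss relation: CR = 534 * W / (D * A * T)
Numerator: 534 * 491.6 = 262514.4
Denominator: 7.9 * 13.9 * 1778 = 195242.18
CR = 262514.4 / 195242.18 = 1.34456 mpy

1.34456 mpy


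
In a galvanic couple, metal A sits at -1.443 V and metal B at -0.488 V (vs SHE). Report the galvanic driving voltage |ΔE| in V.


Driving voltage is the absolute potential difference.
|ΔE| = |-1.443 − (-0.488)| = 0.955 V

0.955 V


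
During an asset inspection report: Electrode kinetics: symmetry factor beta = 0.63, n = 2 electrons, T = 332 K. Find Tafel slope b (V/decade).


Apply the Tafel slope relation: b = 2.303*R*T/(beta*n*F)
Numerator: 2.303 * 8.314 * 332 = 6356.85
Denominator: 0.63 * 2 * 96485 = 121571.1
b = 6356.85 / 121571.1 = 0.052 V/decade

0.052 V/decade


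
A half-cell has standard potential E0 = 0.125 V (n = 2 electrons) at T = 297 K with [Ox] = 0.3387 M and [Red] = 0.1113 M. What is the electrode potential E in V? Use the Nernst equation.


Apply the Nernst equation: E = E0 + (RT/nF)*ln([Ox]/[Red])
Step 1: RT/nF = 8.314*297/(2*96485) = 0.01279607 V
Step 2: [Ox]/[Red] = 0.3387/0.1113 = 3.043127
Step 3: ln(3.043127) = 1.112886
Step 4: correction = 0.01279607 * 1.112886 = 0.0142 V
E = 0.125 + 0.0142 = 0.1392 V

0.1392 V


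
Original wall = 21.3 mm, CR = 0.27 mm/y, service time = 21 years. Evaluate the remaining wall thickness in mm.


Remaining wall = original − CR × time
t = 21.3 − 0.27*21 = 21.3 − 5.67 = 15.63 mm

15.63 mm


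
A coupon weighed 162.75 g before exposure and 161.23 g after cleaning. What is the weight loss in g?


Weight loss = initial − final
WL = 162.75 − 161.23 = 1.52 g

1.52 g


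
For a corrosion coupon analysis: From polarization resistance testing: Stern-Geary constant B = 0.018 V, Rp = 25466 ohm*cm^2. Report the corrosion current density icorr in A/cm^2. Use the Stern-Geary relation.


Apply the Stern-Geary relation: icorr = B / Rp
icorr = 0.018 / 25466 = 7.068×10^-7 A/cm^2

7.068×10^-7 A/cm^2


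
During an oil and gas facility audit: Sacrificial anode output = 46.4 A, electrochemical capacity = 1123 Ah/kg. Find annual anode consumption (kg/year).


Annual consumption = current * hours per year / capacity
Rate = 46.4 * 8760 / 1123 = 361.9 kg/year

361.9 kg/year


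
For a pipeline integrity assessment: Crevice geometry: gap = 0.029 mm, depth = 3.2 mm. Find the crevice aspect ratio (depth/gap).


Aspect ratio = depth / gap
Ratio = 3.2 / 0.029 = 110.3

110.3


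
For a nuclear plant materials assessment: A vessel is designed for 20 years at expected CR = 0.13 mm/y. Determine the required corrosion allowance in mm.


Corrosion allowance = CR × design life
CA = 0.13 * 20 = 2.6 mm

2.6 mm


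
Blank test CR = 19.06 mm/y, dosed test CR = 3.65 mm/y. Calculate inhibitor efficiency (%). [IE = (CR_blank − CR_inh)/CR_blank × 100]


Apply the inhibitor-efficiency definition: IE = (CR_blank − CR_inh)/CR_blank × 100
IE = (19.06 − 3.65) / 19.06 × 100
IE = 15.41 / 19.06 × 100 = 80.8 %

80.8 %


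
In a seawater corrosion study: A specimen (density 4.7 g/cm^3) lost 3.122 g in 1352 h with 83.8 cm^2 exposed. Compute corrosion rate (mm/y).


Apply the mm/y weight-loss relation: CR = 87600 * W / (D * A * T)
Numerator: 87600 * 3.122 = 273487.2
Denominator: 4.7 * 83.8 * 1352 = 532498.72
CR = 273487.2 / 532498.72 = 0.51359 mm/y

0.51359 mm/y


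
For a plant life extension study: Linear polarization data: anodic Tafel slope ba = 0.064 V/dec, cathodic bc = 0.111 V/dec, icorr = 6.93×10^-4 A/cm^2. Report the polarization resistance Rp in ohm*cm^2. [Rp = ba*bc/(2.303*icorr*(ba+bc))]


Apply the Stern-Geary equation: Rp = ba*bc / (2.303*icorr*(ba+bc))
ba*bc = 0.064*0.111 = 0.007104
ba+bc = 0.175; 2.303*icorr*(ba+bc) = 2.303*6.93×10^-4*0.175 = 2.7929632×10^-4
Rp = 0.007104 / 2.7929632×10^-4 = 25.4 ohm*cm^2

25.4 ohm*cm^2


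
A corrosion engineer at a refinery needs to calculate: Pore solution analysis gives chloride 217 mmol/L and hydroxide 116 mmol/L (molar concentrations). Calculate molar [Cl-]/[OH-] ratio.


Threshold parameter = [Cl-] / [OH-] (molar basis; both in mmol/L, so units cancel)
Ratio = 217 / 116 = 1.87

1.87


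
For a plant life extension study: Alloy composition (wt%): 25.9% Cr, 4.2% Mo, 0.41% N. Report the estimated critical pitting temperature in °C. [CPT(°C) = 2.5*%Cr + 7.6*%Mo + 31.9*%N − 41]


Apply the ASTM G48 empirical CPT estimate: CPT(°C) = 2.5*%Cr + 7.6*%Mo + 31.9*%N − 41
2.5*25.9 = 64.75; 7.6*4.2 = 31.92; 31.9*0.41 = 13.079
CPT = 64.75 + 31.92 + 13.079 − 41 = 68.749 °C
Rounded to 0.1 °C: CPT ≈ 68.7 °C

68.7 °C


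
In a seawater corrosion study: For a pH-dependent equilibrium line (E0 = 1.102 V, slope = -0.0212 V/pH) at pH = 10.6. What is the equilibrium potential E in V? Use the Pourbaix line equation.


Apply the Pourbaix line equation: E = E0 + slope*pH
E = 1.102 + (-0.0212)*10.6 = 1.102 + (-0.22472) = 0.87728 V
Rounded to 4 decimal places: E = 0.8773 V

0.8773 V


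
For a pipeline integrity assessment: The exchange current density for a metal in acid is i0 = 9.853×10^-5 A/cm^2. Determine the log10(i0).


i0 = 9.853×10^-5 A/cm^2
log10(i0) = -4.006

-4.006


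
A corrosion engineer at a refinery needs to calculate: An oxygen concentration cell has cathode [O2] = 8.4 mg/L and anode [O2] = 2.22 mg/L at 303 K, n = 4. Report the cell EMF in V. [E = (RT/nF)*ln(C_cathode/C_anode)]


Apply the Nernst concentration-cell relation: E = (RT/nF)*ln(C_cathode/C_anode)
RT/nF = 8.314*303/(4*96485) = 0.00652729 V
ln(8.4/2.22) = 1.33072
E = 0.00652729 * 1.33072 = 0.00869 V

0.00869 V


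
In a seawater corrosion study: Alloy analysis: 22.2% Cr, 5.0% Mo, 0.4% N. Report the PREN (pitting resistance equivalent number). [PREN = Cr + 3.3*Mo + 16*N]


Apply the PREN formula: PREN = Cr + 3.3*Mo + 16*N
PREN = 22.2 + 3.3*5.0 + 16*0.4
PREN = 22.2 + 16.5 + 6.4 = 45.1

45.1


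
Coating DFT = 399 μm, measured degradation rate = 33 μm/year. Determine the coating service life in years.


Service life = thickness / degradation rate
Life = 399 / 33 = 12.1 years

12.1 years


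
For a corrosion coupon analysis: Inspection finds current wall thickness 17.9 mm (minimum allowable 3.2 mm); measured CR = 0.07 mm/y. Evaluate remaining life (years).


Apply the remaining-life relation: RL = (t_current − t_min) / CR
RL = (17.9 − 3.2) / 0.07 = 14.7 / 0.07 = 210.0 years

210.0 years


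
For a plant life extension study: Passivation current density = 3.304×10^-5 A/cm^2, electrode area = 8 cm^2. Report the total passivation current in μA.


I = i_pass * A, then convert A → μA (×10^6)
I = 3.304×10^-5 * 8 * 10^6 = 264.32 μA

264.32 μA


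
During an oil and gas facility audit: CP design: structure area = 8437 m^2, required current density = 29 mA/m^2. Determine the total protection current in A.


I = area * current density, then convert mA → A (÷1000)
I = 8437 * 29 / 1000 = 244.67 A

244.67 A


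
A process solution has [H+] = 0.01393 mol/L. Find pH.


pH = −log10[H+]
pH = −log10(0.01393) = 1.86

1.86


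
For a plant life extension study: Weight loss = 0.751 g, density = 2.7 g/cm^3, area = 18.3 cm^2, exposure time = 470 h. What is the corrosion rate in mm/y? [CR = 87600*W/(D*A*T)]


Apply the mm/y weight-loss relation: CR = 87600 * W / (D * A * T)
Numerator: 87600 * 0.751 = 65787.6
Denominator: 2.7 * 18.3 * 470 = 23222.7
CR = 65787.6 / 23222.7 = 2.8329 mm/y

2.8329 mm/y


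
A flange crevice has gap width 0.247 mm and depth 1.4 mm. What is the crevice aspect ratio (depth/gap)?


Aspect ratio = depth / gap
Ratio = 1.4 / 0.247 = 5.7

5.7


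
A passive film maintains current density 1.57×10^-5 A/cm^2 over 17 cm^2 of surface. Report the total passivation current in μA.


I = i_pass * A, then convert A → μA (×10^6)
I = 1.57×10^-5 * 17 * 10^6 = 266.9 μA

266.9 μA


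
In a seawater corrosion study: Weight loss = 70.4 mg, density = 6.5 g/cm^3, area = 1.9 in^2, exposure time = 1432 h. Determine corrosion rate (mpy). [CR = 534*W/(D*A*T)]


Apply the mpy weight-loss relation: CR = 534 * W / (D * A * T)
Numerator: 534 * 70.4 = 37593.6
Denominator: 6.5 * 1.9 * 1432 = 17685.2
CR = 37593.6 / 17685.2 = 2.12571 mpy

2.12571 mpy


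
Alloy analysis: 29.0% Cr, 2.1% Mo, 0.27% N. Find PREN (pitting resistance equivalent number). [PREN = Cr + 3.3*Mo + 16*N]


Apply the PREN formula: PREN = Cr + 3.3*Mo + 16*N
PREN = 29.0 + 3.3*2.1 + 16*0.27
PREN = 29.0 + 6.93 + 4.32 = 40.25

40.25


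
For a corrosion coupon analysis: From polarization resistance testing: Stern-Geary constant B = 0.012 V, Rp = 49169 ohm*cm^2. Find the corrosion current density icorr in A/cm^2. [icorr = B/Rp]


Apply the Stern-Geary relation: icorr = B / Rp
icorr = 0.012 / 49169 = 2.441×10^-7 A/cm^2

2.441×10^-7 A/cm^2


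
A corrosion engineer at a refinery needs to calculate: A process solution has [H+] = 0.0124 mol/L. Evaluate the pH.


pH = −log10[H+]
pH = −log10(0.0124) = 1.91

1.91


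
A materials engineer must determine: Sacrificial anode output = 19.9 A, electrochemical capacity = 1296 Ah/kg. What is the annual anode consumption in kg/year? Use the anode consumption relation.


Annual consumption = current * hours per year / capacity
Rate = 19.9 * 8760 / 1296 = 134.5 kg/year

134.5 kg/year


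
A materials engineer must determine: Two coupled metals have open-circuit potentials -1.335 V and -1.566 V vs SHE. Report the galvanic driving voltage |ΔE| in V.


Driving voltage is the absolute potential difference.
|ΔE| = |-1.335 − (-1.566)| = 0.231 V

0.231 V


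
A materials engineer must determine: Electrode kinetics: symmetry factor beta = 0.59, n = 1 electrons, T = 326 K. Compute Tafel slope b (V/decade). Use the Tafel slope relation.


Apply the Tafel slope relation: b = 2.303*R*T/(beta*n*F)
Numerator: 2.303 * 8.314 * 326 = 6241.97
Denominator: 0.59 * 1 * 96485 = 56926.15
b = 6241.97 / 56926.15 = 0.1097 V/decade

0.1097 V/decade


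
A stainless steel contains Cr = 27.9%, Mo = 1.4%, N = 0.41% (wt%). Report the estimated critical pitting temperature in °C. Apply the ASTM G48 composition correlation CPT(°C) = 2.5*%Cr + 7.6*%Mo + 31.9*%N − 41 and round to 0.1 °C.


Apply the ASTM G48 empirical CPT estimate: CPT(°C) = 2.5*%Cr + 7.6*%Mo + 31.9*%N − 41
2.5*27.9 = 69.75; 7.6*1.4 = 10.64; 31.9*0.41 = 13.079
CPT = 69.75 + 10.64 + 13.079 − 41 = 52.469 °C
Rounded to 0.1 °C: CPT ≈ 52.5 °C

52.5 °C


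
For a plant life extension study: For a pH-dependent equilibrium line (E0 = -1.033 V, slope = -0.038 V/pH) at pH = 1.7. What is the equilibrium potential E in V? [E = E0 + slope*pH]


Apply the Pourbaix line equation: E = E0 + slope*pH
E = -1.033 + (-0.038)*1.7 = -1.033 + (-0.0646) = -1.0976 V
Rounded to 4 decimal places: E = -1.0976 V

-1.0976 V


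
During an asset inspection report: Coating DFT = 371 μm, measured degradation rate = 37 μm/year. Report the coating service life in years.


Service life = thickness / degradation rate
Life = 371 / 37 = 10.0 years

10.0 years


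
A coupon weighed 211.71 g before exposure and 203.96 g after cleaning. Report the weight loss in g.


Weight loss = initial − final
WL = 211.71 − 203.96 = 7.75 g

7.75 g


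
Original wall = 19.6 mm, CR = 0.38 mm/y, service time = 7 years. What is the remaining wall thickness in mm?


Remaining wall = original − CR × time
t = 19.6 − 0.38*7 = 19.6 − 2.66 = 16.94 mm

16.94 mm


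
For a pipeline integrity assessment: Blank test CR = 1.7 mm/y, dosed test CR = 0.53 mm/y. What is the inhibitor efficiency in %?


Apply the inhibitor-efficiency definition: IE = (CR_blank − CR_inh)/CR_blank × 100
IE = (1.7 − 0.53) / 1.7 × 100
IE = 1.17 / 1.7 × 100 = 68.8 %

68.8 %


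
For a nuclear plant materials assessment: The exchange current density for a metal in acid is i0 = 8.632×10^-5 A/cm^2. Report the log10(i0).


i0 = 8.632×10^-5 A/cm^2
log10(i0) = -4.064

-4.064


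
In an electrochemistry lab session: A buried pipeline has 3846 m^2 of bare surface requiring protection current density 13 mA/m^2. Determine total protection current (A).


I = area * current density, then convert mA → A (÷1000)
I = 3846 * 13 / 1000 = 50.0 A

50.0 A


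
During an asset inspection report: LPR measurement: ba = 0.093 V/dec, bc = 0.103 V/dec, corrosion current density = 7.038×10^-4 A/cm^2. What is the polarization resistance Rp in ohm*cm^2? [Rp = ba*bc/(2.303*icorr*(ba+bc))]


Apply the Stern-Geary equation: Rp = ba*bc / (2.303*icorr*(ba+bc))
ba*bc = 0.093*0.103 = 0.009579
ba+bc = 0.196; 2.303*icorr*(ba+bc) = 2.303*7.038×10^-4*0.196 = 3.1768687×10^-4
Rp = 0.009579 / 3.1768687×10^-4 = 30.2 ohm*cm^2

30.2 ohm*cm^2


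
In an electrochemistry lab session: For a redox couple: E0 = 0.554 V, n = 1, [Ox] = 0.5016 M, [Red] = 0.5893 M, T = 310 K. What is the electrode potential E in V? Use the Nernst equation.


Apply the Nernst equation: E = E0 + (RT/nF)*ln([Ox]/[Red])
Step 1: RT/nF = 8.314*310/(1*96485) = 0.02671234 V
Step 2: [Ox]/[Red] = 0.5016/0.5893 = 0.851179
Step 3: ln(0.851179) = -0.161133
Step 4: correction = 0.02671234 * -0.161133 = -0.0043 V
E = 0.554 + -0.0043 = 0.5497 V

0.5497 V


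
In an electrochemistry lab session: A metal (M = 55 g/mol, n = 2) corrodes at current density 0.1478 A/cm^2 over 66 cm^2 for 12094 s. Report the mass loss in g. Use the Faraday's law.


Apply Faraday's law: m = i*A*t*M / (n*F)
Total charge passed Q = i*A*t = 0.1478*66*12094 = 117974.5512 C
m = Q*M/(n*F) = 117974.5512*55/(2*96485) = 33.62492 g

33.62492 g


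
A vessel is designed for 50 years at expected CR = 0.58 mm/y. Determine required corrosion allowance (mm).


Corrosion allowance = CR × design life
CA = 0.58 * 50 = 29.0 mm

29.0 mm


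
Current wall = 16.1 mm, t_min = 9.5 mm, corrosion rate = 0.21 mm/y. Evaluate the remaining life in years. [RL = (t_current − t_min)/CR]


Apply the remaining-life relation: RL = (t_current − t_min) / CR
RL = (16.1 − 9.5) / 0.21 = 6.6 / 0.21 = 31.4 years

31.4 years


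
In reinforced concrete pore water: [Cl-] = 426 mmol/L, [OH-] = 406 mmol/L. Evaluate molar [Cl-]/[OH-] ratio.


Threshold parameter = [Cl-] / [OH-] (molar basis; both in mmol/L, so units cancel)
Ratio = 426 / 406 = 1.05

1.05


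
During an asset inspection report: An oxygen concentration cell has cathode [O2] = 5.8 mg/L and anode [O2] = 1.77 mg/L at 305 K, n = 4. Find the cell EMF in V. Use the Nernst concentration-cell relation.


Apply the Nernst concentration-cell relation: E = (RT/nF)*ln(C_cathode/C_anode)
RT/nF = 8.314*305/(4*96485) = 0.00657037 V
ln(5.8/1.77) = 1.18688
E = 0.00657037 * 1.18688 = 0.0078 V

0.0078 V


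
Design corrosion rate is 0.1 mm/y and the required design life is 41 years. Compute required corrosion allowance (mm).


Corrosion allowance = CR × design life
CA = 0.1 * 41 = 4.1 mm

4.1 mm


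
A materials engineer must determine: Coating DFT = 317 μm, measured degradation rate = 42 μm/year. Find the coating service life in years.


Service life = thickness / degradation rate
Life = 317 / 42 = 7.5 years

7.5 years


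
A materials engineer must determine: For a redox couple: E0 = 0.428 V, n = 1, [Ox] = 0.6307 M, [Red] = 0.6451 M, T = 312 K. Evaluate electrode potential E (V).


Apply the Nernst equation: E = E0 + (RT/nF)*ln([Ox]/[Red])
Step 1: RT/nF = 8.314*312/(1*96485) = 0.02688468 V
Step 2: [Ox]/[Red] = 0.6307/0.6451 = 0.977678
Step 3: ln(0.977678) = -0.022575
Step 4: correction = 0.02688468 * -0.022575 = -0.0006 V
E = 0.428 + -0.0006 = 0.4274 V

0.4274 V


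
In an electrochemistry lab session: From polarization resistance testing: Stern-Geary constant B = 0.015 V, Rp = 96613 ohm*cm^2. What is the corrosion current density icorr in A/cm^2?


Apply the Stern-Geary relation: icorr = B / Rp
icorr = 0.015 / 96613 = 1.553×10^-7 A/cm^2

1.553×10^-7 A/cm^2


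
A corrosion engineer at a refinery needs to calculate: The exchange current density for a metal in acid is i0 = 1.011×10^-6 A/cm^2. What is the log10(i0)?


i0 = 1.011×10^-6 A/cm^2
log10(i0) = -5.995

-5.995


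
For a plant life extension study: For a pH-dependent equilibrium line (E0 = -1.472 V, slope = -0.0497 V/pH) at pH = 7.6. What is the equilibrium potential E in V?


Apply the Pourbaix line equation: E = E0 + slope*pH
E = -1.472 + (-0.0497)*7.6 = -1.472 + (-0.37772) = -1.84972 V
Rounded to 4 decimal places: E = -1.8497 V

-1.8497 V


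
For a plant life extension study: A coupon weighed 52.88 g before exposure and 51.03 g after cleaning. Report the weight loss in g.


Weight loss = initial − final
WL = 52.88 − 51.03 = 1.85 g

1.85 g


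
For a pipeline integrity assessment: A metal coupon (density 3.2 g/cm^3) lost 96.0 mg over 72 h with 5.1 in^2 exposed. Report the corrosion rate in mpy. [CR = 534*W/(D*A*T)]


Apply the mpy weight-loss relation: CR = 534 * W / (D * A * T)
Numerator: 534 * 96.0 = 51264.0
Denominator: 3.2 * 5.1 * 72 = 1175.04
CR = 51264.0 / 1175.04 = 43.627 mpy

43.627 mpy


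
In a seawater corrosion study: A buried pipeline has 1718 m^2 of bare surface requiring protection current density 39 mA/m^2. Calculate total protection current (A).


I = area * current density, then convert mA → A (÷1000)
I = 1718 * 39 / 1000 = 67.0 A

67.0 A


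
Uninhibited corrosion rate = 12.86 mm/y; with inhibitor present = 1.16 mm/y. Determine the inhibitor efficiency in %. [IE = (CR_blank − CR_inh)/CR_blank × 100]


Apply the inhibitor-efficiency definition: IE = (CR_blank − CR_inh)/CR_blank × 100
IE = (12.86 − 1.16) / 12.86 × 100
IE = 11.7 / 12.86 × 100 = 91.0 %

91.0 %


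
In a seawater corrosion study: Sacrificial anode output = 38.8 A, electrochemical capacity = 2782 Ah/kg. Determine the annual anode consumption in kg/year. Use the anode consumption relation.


Annual consumption = current * hours per year / capacity
Rate = 38.8 * 8760 / 2782 = 122.2 kg/year

122.2 kg/year


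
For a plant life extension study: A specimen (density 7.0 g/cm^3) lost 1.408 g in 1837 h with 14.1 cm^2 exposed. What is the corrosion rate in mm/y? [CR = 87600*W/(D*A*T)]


Apply the mm/y weight-loss relation: CR = 87600 * W / (D * A * T)
Numerator: 87600 * 1.408 = 123340.8
Denominator: 7.0 * 14.1 * 1837 = 181311.9
CR = 123340.8 / 181311.9 = 0.68027 mm/y

0.68027 mm/y


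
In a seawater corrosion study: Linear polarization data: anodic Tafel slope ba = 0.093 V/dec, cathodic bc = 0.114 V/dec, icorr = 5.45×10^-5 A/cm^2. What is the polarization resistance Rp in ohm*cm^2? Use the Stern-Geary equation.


Apply the Stern-Geary equation: Rp = ba*bc / (2.303*icorr*(ba+bc))
ba*bc = 0.093*0.114 = 0.010602
ba+bc = 0.207; 2.303*icorr*(ba+bc) = 2.303*5.45×10^-5*0.207 = 2.5981294×10^-5
Rp = 0.010602 / 2.5981294×10^-5 = 408.1 ohm*cm^2

408.1 ohm*cm^2


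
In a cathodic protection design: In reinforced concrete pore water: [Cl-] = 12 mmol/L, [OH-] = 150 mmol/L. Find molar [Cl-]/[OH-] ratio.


Threshold parameter = [Cl-] / [OH-] (molar basis; both in mmol/L, so units cancel)
Ratio = 12 / 150 = 0.08

0.08


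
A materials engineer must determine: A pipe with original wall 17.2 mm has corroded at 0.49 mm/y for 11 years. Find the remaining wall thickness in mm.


Remaining wall = original − CR × time
t = 17.2 − 0.49*11 = 17.2 − 5.39 = 11.81 mm

11.81 mm


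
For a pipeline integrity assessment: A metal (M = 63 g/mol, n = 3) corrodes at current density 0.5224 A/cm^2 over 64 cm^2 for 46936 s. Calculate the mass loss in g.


Apply Faraday's law: m = i*A*t*M / (n*F)
Total charge passed Q = i*A*t = 0.5224*64*46936 = 1569239.4496 C
m = Q*M/(n*F) = 1569239.4496*63/(3*96485) = 341.546 g

341.546 g


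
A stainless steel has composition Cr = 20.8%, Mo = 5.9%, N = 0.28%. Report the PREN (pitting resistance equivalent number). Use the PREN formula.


Apply the PREN formula: PREN = Cr + 3.3*Mo + 16*N
PREN = 20.8 + 3.3*5.9 + 16*0.28
PREN = 20.8 + 19.47 + 4.48 = 44.75

44.75


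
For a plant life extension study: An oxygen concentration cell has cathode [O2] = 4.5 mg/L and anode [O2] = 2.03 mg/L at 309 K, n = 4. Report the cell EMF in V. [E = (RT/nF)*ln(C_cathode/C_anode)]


Apply the Nernst concentration-cell relation: E = (RT/nF)*ln(C_cathode/C_anode)
RT/nF = 8.314*309/(4*96485) = 0.00665654 V
ln(4.5/2.03) = 0.79604
E = 0.00665654 * 0.79604 = 0.0053 V

0.0053 V


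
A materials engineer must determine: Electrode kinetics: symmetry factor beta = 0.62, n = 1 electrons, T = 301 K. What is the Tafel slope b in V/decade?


Apply the Tafel slope relation: b = 2.303*R*T/(beta*n*F)
Numerator: 2.303 * 8.314 * 301 = 5763.29
Denominator: 0.62 * 1 * 96485 = 59820.7
b = 5763.29 / 59820.7 = 0.0963 V/decade

0.0963 V/decade


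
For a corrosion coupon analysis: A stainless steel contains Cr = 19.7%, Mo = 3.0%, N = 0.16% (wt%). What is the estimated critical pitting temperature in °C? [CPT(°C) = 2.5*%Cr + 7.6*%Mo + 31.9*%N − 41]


Apply the ASTM G48 empirical CPT estimate: CPT(°C) = 2.5*%Cr + 7.6*%Mo + 31.9*%N − 41
2.5*19.7 = 49.25; 7.6*3.0 = 22.8; 31.9*0.16 = 5.104
CPT = 49.25 + 22.8 + 5.104 − 41 = 36.154 °C
Rounded to 0.1 °C: CPT ≈ 36.2 °C

36.2 °C


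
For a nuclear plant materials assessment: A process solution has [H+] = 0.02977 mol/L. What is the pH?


pH = −log10[H+]
pH = −log10(0.02977) = 1.53

1.53


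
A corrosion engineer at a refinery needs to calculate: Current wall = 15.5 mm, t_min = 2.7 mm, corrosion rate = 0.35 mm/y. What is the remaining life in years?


Apply the remaining-life relation: RL = (t_current − t_min) / CR
RL = (15.5 − 2.7) / 0.35 = 12.8 / 0.35 = 36.6 years

36.6 years


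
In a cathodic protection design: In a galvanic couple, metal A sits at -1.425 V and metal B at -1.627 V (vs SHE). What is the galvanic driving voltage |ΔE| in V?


Driving voltage is the absolute potential difference.
|ΔE| = |-1.425 − (-1.627)| = 0.202 V

0.202 V


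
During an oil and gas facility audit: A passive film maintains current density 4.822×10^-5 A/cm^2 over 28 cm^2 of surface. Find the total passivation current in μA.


I = i_pass * A, then convert A → μA (×10^6)
I = 4.822×10^-5 * 28 * 10^6 = 1350.16 μA

1350.16 μA


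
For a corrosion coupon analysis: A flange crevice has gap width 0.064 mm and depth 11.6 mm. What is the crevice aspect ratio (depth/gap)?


Aspect ratio = depth / gap
Ratio = 11.6 / 0.064 = 181.3

181.3


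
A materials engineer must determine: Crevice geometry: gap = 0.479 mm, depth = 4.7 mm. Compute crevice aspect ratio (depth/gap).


Aspect ratio = depth / gap
Ratio = 4.7 / 0.479 = 9.8

9.8


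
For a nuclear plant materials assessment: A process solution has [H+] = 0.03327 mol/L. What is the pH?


pH = −log10[H+]
pH = −log10(0.03327) = 1.48

1.48
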